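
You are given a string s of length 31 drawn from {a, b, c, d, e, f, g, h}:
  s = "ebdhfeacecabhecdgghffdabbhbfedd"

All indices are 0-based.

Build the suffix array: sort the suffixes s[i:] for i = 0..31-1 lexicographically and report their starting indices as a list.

sorted suffixes:
  #0 SA[0]=22  'abbhbfedd'
  #1 SA[1]=10  'abhecdgghffdabbhbfedd'
  #2 SA[2]=6  'acecabhecdgghffdabbhbfedd'
  #3 SA[3]=23  'bbhbfedd'
  #4 SA[4]=1  'bdhfeacecabhecdgghffdabbhbfedd'
  #5 SA[5]=26  'bfedd'
  #6 SA[6]=24  'bhbfedd'
  #7 SA[7]=11  'bhecdgghffdabbhbfedd'
  #8 SA[8]=9  'cabhecdgghffdabbhbfedd'
  #9 SA[9]=14  'cdgghffdabbhbfedd'
  #10 SA[10]=7  'cecabhecdgghffdabbhbfedd'
  #11 SA[11]=30  'd'
  #12 SA[12]=21  'dabbhbfedd'
  #13 SA[13]=29  'dd'
  #14 SA[14]=15  'dgghffdabbhbfedd'
  #15 SA[15]=2  'dhfeacecabhecdgghffdabbhbfedd'
  #16 SA[16]=5  'eacecabhecdgghffdabbhbfedd'
  #17 SA[17]=0  'ebdhfeacecabhecdgghffdabbhbfedd'
  #18 SA[18]=8  'ecabhecdgghffdabbhbfedd'
  #19 SA[19]=13  'ecdgghffdabbhbfedd'
  #20 SA[20]=28  'edd'
  #21 SA[21]=20  'fdabbhbfedd'
  #22 SA[22]=4  'feacecabhecdgghffdabbhbfedd'
  #23 SA[23]=27  'fedd'
  #24 SA[24]=19  'ffdabbhbfedd'
  #25 SA[25]=16  'gghffdabbhbfedd'
  #26 SA[26]=17  'ghffdabbhbfedd'
  #27 SA[27]=25  'hbfedd'
  #28 SA[28]=12  'hecdgghffdabbhbfedd'
  #29 SA[29]=3  'hfeacecabhecdgghffdabbhbfedd'
  #30 SA[30]=18  'hffdabbhbfedd'

[22, 10, 6, 23, 1, 26, 24, 11, 9, 14, 7, 30, 21, 29, 15, 2, 5, 0, 8, 13, 28, 20, 4, 27, 19, 16, 17, 25, 12, 3, 18]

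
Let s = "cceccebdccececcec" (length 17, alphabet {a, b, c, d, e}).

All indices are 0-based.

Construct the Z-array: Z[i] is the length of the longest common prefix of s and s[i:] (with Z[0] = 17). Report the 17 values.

[17, 1, 0, 3, 1, 0, 0, 0, 4, 1, 0, 1, 0, 4, 1, 0, 1]

Z[0]=17
i=1: outside box; Z[1]=1 grow→box=[1,2)
i=2: outside box; Z[2]=0
i=3: outside box; Z[3]=3 grow→box=[3,6)
i=4: min(r-i=2, Z[1]=1)=1; Z[4]=1
i=5: min(r-i=1, Z[2]=0)=0; Z[5]=0
i=6: outside box; Z[6]=0
i=7: outside box; Z[7]=0
i=8: outside box; Z[8]=4 grow→box=[8,12)
i=9: min(r-i=3, Z[1]=1)=1; Z[9]=1
i=10: min(r-i=2, Z[2]=0)=0; Z[10]=0
i=11: min(r-i=1, Z[3]=3)=1; Z[11]=1
i=12: outside box; Z[12]=0
i=13: outside box; Z[13]=4 grow→box=[13,17)
i=14: min(r-i=3, Z[1]=1)=1; Z[14]=1
i=15: min(r-i=2, Z[2]=0)=0; Z[15]=0
i=16: min(r-i=1, Z[3]=3)=1; Z[16]=1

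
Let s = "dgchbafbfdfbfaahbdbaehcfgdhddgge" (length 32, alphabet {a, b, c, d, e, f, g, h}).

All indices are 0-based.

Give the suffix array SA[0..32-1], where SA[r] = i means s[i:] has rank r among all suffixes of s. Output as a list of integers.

sorted suffixes:
  #0 SA[0]=13  'aahbdbaehcfgdhddgge'
  #1 SA[1]=19  'aehcfgdhddgge'
  #2 SA[2]=5  'afbfdfbfaahbdbaehcfgdhddgge'
  #3 SA[3]=14  'ahbdbaehcfgdhddgge'
  #4 SA[4]=18  'baehcfgdhddgge'
  #5 SA[5]=4  'bafbfdfbfaahbdbaehcfgdhddgge'
  #6 SA[6]=16  'bdbaehcfgdhddgge'
  #7 SA[7]=11  'bfaahbdbaehcfgdhddgge'
  #8 SA[8]=7  'bfdfbfaahbdbaehcfgdhddgge'
  #9 SA[9]=22  'cfgdhddgge'
  #10 SA[10]=2  'chbafbfdfbfaahbdbaehcfgdhddgge'
  #11 SA[11]=17  'dbaehcfgdhddgge'
  #12 SA[12]=27  'ddgge'
  #13 SA[13]=9  'dfbfaahbdbaehcfgdhddgge'
  #14 SA[14]=0  'dgchbafbfdfbfaahbdbaehcfgdhddgge'
  #15 SA[15]=28  'dgge'
  #16 SA[16]=25  'dhddgge'
  #17 SA[17]=31  'e'
  #18 SA[18]=20  'ehcfgdhddgge'
  #19 SA[19]=12  'faahbdbaehcfgdhddgge'
  #20 SA[20]=10  'fbfaahbdbaehcfgdhddgge'
  #21 SA[21]=6  'fbfdfbfaahbdbaehcfgdhddgge'
  #22 SA[22]=8  'fdfbfaahbdbaehcfgdhddgge'
  #23 SA[23]=23  'fgdhddgge'
  #24 SA[24]=1  'gchbafbfdfbfaahbdbaehcfgdhddgge'
  #25 SA[25]=24  'gdhddgge'
  #26 SA[26]=30  'ge'
  #27 SA[27]=29  'gge'
  #28 SA[28]=3  'hbafbfdfbfaahbdbaehcfgdhddgge'
  #29 SA[29]=15  'hbdbaehcfgdhddgge'
  #30 SA[30]=21  'hcfgdhddgge'
  #31 SA[31]=26  'hddgge'

[13, 19, 5, 14, 18, 4, 16, 11, 7, 22, 2, 17, 27, 9, 0, 28, 25, 31, 20, 12, 10, 6, 8, 23, 1, 24, 30, 29, 3, 15, 21, 26]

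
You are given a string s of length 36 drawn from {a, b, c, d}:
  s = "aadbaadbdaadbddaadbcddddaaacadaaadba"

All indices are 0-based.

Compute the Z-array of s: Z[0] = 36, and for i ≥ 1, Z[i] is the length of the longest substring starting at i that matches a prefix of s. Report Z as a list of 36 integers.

Z[0]=36
i=1: fresh scan; Z[1]=1 extend→box=[1,2)
i=2: fresh scan; Z[2]=0
i=3: fresh scan; Z[3]=0
i=4: fresh scan; Z[4]=4 extend→box=[4,8)
i=5: min(r-i=3, Z[1]=1)=1; Z[5]=1
i=6: min(r-i=2, Z[2]=0)=0; Z[6]=0
i=7: min(r-i=1, Z[3]=0)=0; Z[7]=0
i=8: fresh scan; Z[8]=0
i=9: fresh scan; Z[9]=4 extend→box=[9,13)
i=10: min(r-i=3, Z[1]=1)=1; Z[10]=1
i=11: min(r-i=2, Z[2]=0)=0; Z[11]=0
i=12: min(r-i=1, Z[3]=0)=0; Z[12]=0
i=13: fresh scan; Z[13]=0
i=14: fresh scan; Z[14]=0
i=15: fresh scan; Z[15]=4 extend→box=[15,19)
i=16: min(r-i=3, Z[1]=1)=1; Z[16]=1
i=17: min(r-i=2, Z[2]=0)=0; Z[17]=0
i=18: min(r-i=1, Z[3]=0)=0; Z[18]=0
i=19: fresh scan; Z[19]=0
i=20: fresh scan; Z[20]=0
i=21: fresh scan; Z[21]=0
i=22: fresh scan; Z[22]=0
i=23: fresh scan; Z[23]=0
i=24: fresh scan; Z[24]=2 extend→box=[24,26)
i=25: min(r-i=1, Z[1]=1)=1; Z[25]=2 extend→box=[25,27)
i=26: min(r-i=1, Z[1]=1)=1; Z[26]=1
i=27: fresh scan; Z[27]=0
i=28: fresh scan; Z[28]=1 extend→box=[28,29)
i=29: fresh scan; Z[29]=0
i=30: fresh scan; Z[30]=2 extend→box=[30,32)
i=31: min(r-i=1, Z[1]=1)=1; Z[31]=5 extend→box=[31,36)
i=32: min(r-i=4, Z[1]=1)=1; Z[32]=1
i=33: min(r-i=3, Z[2]=0)=0; Z[33]=0
i=34: min(r-i=2, Z[3]=0)=0; Z[34]=0
i=35: min(r-i=1, Z[4]=4)=1; Z[35]=1

[36, 1, 0, 0, 4, 1, 0, 0, 0, 4, 1, 0, 0, 0, 0, 4, 1, 0, 0, 0, 0, 0, 0, 0, 2, 2, 1, 0, 1, 0, 2, 5, 1, 0, 0, 1]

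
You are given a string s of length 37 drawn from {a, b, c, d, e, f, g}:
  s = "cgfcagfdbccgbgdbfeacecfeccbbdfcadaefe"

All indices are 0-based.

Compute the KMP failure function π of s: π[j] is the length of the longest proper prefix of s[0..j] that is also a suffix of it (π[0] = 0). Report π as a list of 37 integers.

π[0] = 0
j=1 s[j]='g': π[1]=0 (border '')
j=2 s[j]='f': π[2]=0 (border '')
j=3 s[j]='c': π[3]=1 (border 'c')
j=4 s[j]='a': k: 1→0; π[4]=0 (border '')
j=5 s[j]='g': π[5]=0 (border '')
j=6 s[j]='f': π[6]=0 (border '')
j=7 s[j]='d': π[7]=0 (border '')
j=8 s[j]='b': π[8]=0 (border '')
j=9 s[j]='c': π[9]=1 (border 'c')
j=10 s[j]='c': k: 1→0; π[10]=1 (border 'c')
j=11 s[j]='g': π[11]=2 (border 'cg')
j=12 s[j]='b': k: 2→0; π[12]=0 (border '')
j=13 s[j]='g': π[13]=0 (border '')
j=14 s[j]='d': π[14]=0 (border '')
j=15 s[j]='b': π[15]=0 (border '')
j=16 s[j]='f': π[16]=0 (border '')
j=17 s[j]='e': π[17]=0 (border '')
j=18 s[j]='a': π[18]=0 (border '')
j=19 s[j]='c': π[19]=1 (border 'c')
j=20 s[j]='e': k: 1→0; π[20]=0 (border '')
j=21 s[j]='c': π[21]=1 (border 'c')
j=22 s[j]='f': k: 1→0; π[22]=0 (border '')
j=23 s[j]='e': π[23]=0 (border '')
j=24 s[j]='c': π[24]=1 (border 'c')
j=25 s[j]='c': k: 1→0; π[25]=1 (border 'c')
j=26 s[j]='b': k: 1→0; π[26]=0 (border '')
j=27 s[j]='b': π[27]=0 (border '')
j=28 s[j]='d': π[28]=0 (border '')
j=29 s[j]='f': π[29]=0 (border '')
j=30 s[j]='c': π[30]=1 (border 'c')
j=31 s[j]='a': k: 1→0; π[31]=0 (border '')
j=32 s[j]='d': π[32]=0 (border '')
j=33 s[j]='a': π[33]=0 (border '')
j=34 s[j]='e': π[34]=0 (border '')
j=35 s[j]='f': π[35]=0 (border '')
j=36 s[j]='e': π[36]=0 (border '')

[0, 0, 0, 1, 0, 0, 0, 0, 0, 1, 1, 2, 0, 0, 0, 0, 0, 0, 0, 1, 0, 1, 0, 0, 1, 1, 0, 0, 0, 0, 1, 0, 0, 0, 0, 0, 0]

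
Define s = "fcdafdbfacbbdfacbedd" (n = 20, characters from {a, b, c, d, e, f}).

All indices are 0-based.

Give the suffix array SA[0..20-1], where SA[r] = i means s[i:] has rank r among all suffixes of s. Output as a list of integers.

[8, 14, 3, 10, 11, 16, 6, 9, 15, 1, 19, 2, 5, 18, 12, 17, 7, 13, 0, 4]

rank→(start, suffix):
  0 → (8, 'acbbdfacbedd')
  1 → (14, 'acbedd')
  2 → (3, 'afdbfacbbdfacbedd')
  3 → (10, 'bbdfacbedd')
  4 → (11, 'bdfacbedd')
  5 → (16, 'bedd')
  6 → (6, 'bfacbbdfacbedd')
  7 → (9, 'cbbdfacbedd')
  8 → (15, 'cbedd')
  9 → (1, 'cdafdbfacbbdfacbedd')
  10 → (19, 'd')
  11 → (2, 'dafdbfacbbdfacbedd')
  12 → (5, 'dbfacbbdfacbedd')
  13 → (18, 'dd')
  14 → (12, 'dfacbedd')
  15 → (17, 'edd')
  16 → (7, 'facbbdfacbedd')
  17 → (13, 'facbedd')
  18 → (0, 'fcdafdbfacbbdfacbedd')
  19 → (4, 'fdbfacbbdfacbedd')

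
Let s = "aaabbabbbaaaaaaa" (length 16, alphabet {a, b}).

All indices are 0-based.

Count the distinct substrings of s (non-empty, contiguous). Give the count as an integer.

98

rank→(start, suffix):
  0 → (15, 'a')
  1 → (14, 'aa')
  2 → (13, 'aaa')
  3 → (12, 'aaaa')
  4 → (11, 'aaaaa')
  5 → (10, 'aaaaaa')
  6 → (9, 'aaaaaaa')
  7 → (0, 'aaabbabbbaaaaaaa')
  8 → (1, 'aabbabbbaaaaaaa')
  9 → (2, 'abbabbbaaaaaaa')
  10 → (5, 'abbbaaaaaaa')
  11 → (8, 'baaaaaaa')
  12 → (4, 'babbbaaaaaaa')
  13 → (7, 'bbaaaaaaa')
  14 → (3, 'bbabbbaaaaaaa')
  15 → (6, 'bbbaaaaaaa')

SA = [15, 14, 13, 12, 11, 10, 9, 0, 1, 2, 5, 8, 4, 7, 3, 6]
i: (SA[i-1],SA[i]) lcp shared
  1: (15,14) 1 'a'
  2: (14,13) 2 'aa'
  3: (13,12) 3 'aaa'
  4: (12,11) 4 'aaaa'
  5: (11,10) 5 'aaaaa'
  6: (10,9) 6 'aaaaaa'
  7: (9,0) 3 'aaa'
  8: (0,1) 2 'aa'
  9: (1,2) 1 'a'
  10: (2,5) 3 'abb'
  11: (5,8) 0 ''
  12: (8,4) 2 'ba'
  13: (4,7) 1 'b'
  14: (7,3) 3 'bba'
  15: (3,6) 2 'bb'

n(n+1)/2 = 16·17/2 = 136
Σ LCP = 0 + 1 + 2 + 3 + 4 + 5 + 6 + 3 + 2 + 1 + 3 + 0 + 2 + 1 + 3 + 2 = 38
distinct = 136 − 38 = 98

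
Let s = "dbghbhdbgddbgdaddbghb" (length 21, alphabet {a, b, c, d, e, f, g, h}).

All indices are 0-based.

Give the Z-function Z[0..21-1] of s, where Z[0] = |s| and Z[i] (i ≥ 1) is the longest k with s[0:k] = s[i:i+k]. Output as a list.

[21, 0, 0, 0, 0, 0, 3, 0, 0, 1, 3, 0, 0, 1, 0, 1, 5, 0, 0, 0, 0]

Z[0]=21
i=1: outside box; Z[1]=0
i=2: outside box; Z[2]=0
i=3: outside box; Z[3]=0
i=4: outside box; Z[4]=0
i=5: outside box; Z[5]=0
i=6: outside box; Z[6]=3 scan→box=[6,9)
i=7: min(r-i=2, Z[1]=0)=0; Z[7]=0
i=8: min(r-i=1, Z[2]=0)=0; Z[8]=0
i=9: outside box; Z[9]=1 scan→box=[9,10)
i=10: outside box; Z[10]=3 scan→box=[10,13)
i=11: min(r-i=2, Z[1]=0)=0; Z[11]=0
i=12: min(r-i=1, Z[2]=0)=0; Z[12]=0
i=13: outside box; Z[13]=1 scan→box=[13,14)
i=14: outside box; Z[14]=0
i=15: outside box; Z[15]=1 scan→box=[15,16)
i=16: outside box; Z[16]=5 scan→box=[16,21)
i=17: min(r-i=4, Z[1]=0)=0; Z[17]=0
i=18: min(r-i=3, Z[2]=0)=0; Z[18]=0
i=19: min(r-i=2, Z[3]=0)=0; Z[19]=0
i=20: min(r-i=1, Z[4]=0)=0; Z[20]=0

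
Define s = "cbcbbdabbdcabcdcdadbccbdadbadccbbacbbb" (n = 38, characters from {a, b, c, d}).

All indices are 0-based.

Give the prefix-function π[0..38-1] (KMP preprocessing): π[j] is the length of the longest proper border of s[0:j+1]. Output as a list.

[0, 0, 1, 2, 0, 0, 0, 0, 0, 0, 1, 0, 0, 1, 0, 1, 0, 0, 0, 0, 1, 1, 2, 0, 0, 0, 0, 0, 0, 1, 1, 2, 0, 0, 1, 2, 0, 0]

π[0] = 0
j=1 s[j]='b': π[1]=0 (border '')
j=2 s[j]='c': π[2]=1 (border 'c')
j=3 s[j]='b': π[3]=2 (border 'cb')
j=4 s[j]='b': k: 2→0; π[4]=0 (border '')
j=5 s[j]='d': π[5]=0 (border '')
j=6 s[j]='a': π[6]=0 (border '')
j=7 s[j]='b': π[7]=0 (border '')
j=8 s[j]='b': π[8]=0 (border '')
j=9 s[j]='d': π[9]=0 (border '')
j=10 s[j]='c': π[10]=1 (border 'c')
j=11 s[j]='a': k: 1→0; π[11]=0 (border '')
j=12 s[j]='b': π[12]=0 (border '')
j=13 s[j]='c': π[13]=1 (border 'c')
j=14 s[j]='d': k: 1→0; π[14]=0 (border '')
j=15 s[j]='c': π[15]=1 (border 'c')
j=16 s[j]='d': k: 1→0; π[16]=0 (border '')
j=17 s[j]='a': π[17]=0 (border '')
j=18 s[j]='d': π[18]=0 (border '')
j=19 s[j]='b': π[19]=0 (border '')
j=20 s[j]='c': π[20]=1 (border 'c')
j=21 s[j]='c': k: 1→0; π[21]=1 (border 'c')
j=22 s[j]='b': π[22]=2 (border 'cb')
j=23 s[j]='d': k: 2→0; π[23]=0 (border '')
j=24 s[j]='a': π[24]=0 (border '')
j=25 s[j]='d': π[25]=0 (border '')
j=26 s[j]='b': π[26]=0 (border '')
j=27 s[j]='a': π[27]=0 (border '')
j=28 s[j]='d': π[28]=0 (border '')
j=29 s[j]='c': π[29]=1 (border 'c')
j=30 s[j]='c': k: 1→0; π[30]=1 (border 'c')
j=31 s[j]='b': π[31]=2 (border 'cb')
j=32 s[j]='b': k: 2→0; π[32]=0 (border '')
j=33 s[j]='a': π[33]=0 (border '')
j=34 s[j]='c': π[34]=1 (border 'c')
j=35 s[j]='b': π[35]=2 (border 'cb')
j=36 s[j]='b': k: 2→0; π[36]=0 (border '')
j=37 s[j]='b': π[37]=0 (border '')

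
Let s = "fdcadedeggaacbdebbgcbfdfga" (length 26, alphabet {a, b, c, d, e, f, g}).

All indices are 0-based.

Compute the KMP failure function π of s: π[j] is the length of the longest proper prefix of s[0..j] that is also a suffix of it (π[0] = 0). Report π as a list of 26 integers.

π[0] = 0
j=1 s[j]='d': π[1]=0 (border '')
j=2 s[j]='c': π[2]=0 (border '')
j=3 s[j]='a': π[3]=0 (border '')
j=4 s[j]='d': π[4]=0 (border '')
j=5 s[j]='e': π[5]=0 (border '')
j=6 s[j]='d': π[6]=0 (border '')
j=7 s[j]='e': π[7]=0 (border '')
j=8 s[j]='g': π[8]=0 (border '')
j=9 s[j]='g': π[9]=0 (border '')
j=10 s[j]='a': π[10]=0 (border '')
j=11 s[j]='a': π[11]=0 (border '')
j=12 s[j]='c': π[12]=0 (border '')
j=13 s[j]='b': π[13]=0 (border '')
j=14 s[j]='d': π[14]=0 (border '')
j=15 s[j]='e': π[15]=0 (border '')
j=16 s[j]='b': π[16]=0 (border '')
j=17 s[j]='b': π[17]=0 (border '')
j=18 s[j]='g': π[18]=0 (border '')
j=19 s[j]='c': π[19]=0 (border '')
j=20 s[j]='b': π[20]=0 (border '')
j=21 s[j]='f': π[21]=1 (border 'f')
j=22 s[j]='d': π[22]=2 (border 'fd')
j=23 s[j]='f': k: 2→0; π[23]=1 (border 'f')
j=24 s[j]='g': k: 1→0; π[24]=0 (border '')
j=25 s[j]='a': π[25]=0 (border '')

[0, 0, 0, 0, 0, 0, 0, 0, 0, 0, 0, 0, 0, 0, 0, 0, 0, 0, 0, 0, 0, 1, 2, 1, 0, 0]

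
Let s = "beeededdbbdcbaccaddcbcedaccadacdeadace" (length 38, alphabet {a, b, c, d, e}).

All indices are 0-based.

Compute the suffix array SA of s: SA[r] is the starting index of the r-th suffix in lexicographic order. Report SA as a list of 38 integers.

[24, 13, 29, 35, 27, 33, 16, 12, 8, 20, 9, 0, 26, 15, 11, 19, 25, 14, 30, 36, 21, 23, 28, 34, 7, 10, 18, 6, 17, 31, 4, 37, 32, 22, 5, 3, 2, 1]

sorted suffixes:
  #0 SA[0]=24  'accadacdeadace'
  #1 SA[1]=13  'accaddcbcedaccadacdeadace'
  #2 SA[2]=29  'acdeadace'
  #3 SA[3]=35  'ace'
  #4 SA[4]=27  'adacdeadace'
  #5 SA[5]=33  'adace'
  #6 SA[6]=16  'addcbcedaccadacdeadace'
  #7 SA[7]=12  'baccaddcbcedaccadacdeadace'
  #8 SA[8]=8  'bbdcbaccaddcbcedaccadacdeadace'
  #9 SA[9]=20  'bcedaccadacdeadace'
  #10 SA[10]=9  'bdcbaccaddcbcedaccadacdeadace'
  #11 SA[11]=0  'beeededdbbdcbaccaddcbcedaccadacdeadace'
  #12 SA[12]=26  'cadacdeadace'
  #13 SA[13]=15  'caddcbcedaccadacdeadace'
  #14 SA[14]=11  'cbaccaddcbcedaccadacdeadace'
  #15 SA[15]=19  'cbcedaccadacdeadace'
  #16 SA[16]=25  'ccadacdeadace'
  #17 SA[17]=14  'ccaddcbcedaccadacdeadace'
  #18 SA[18]=30  'cdeadace'
  #19 SA[19]=36  'ce'
  #20 SA[20]=21  'cedaccadacdeadace'
  #21 SA[21]=23  'daccadacdeadace'
  #22 SA[22]=28  'dacdeadace'
  #23 SA[23]=34  'dace'
  #24 SA[24]=7  'dbbdcbaccaddcbcedaccadacdeadace'
  #25 SA[25]=10  'dcbaccaddcbcedaccadacdeadace'
  #26 SA[26]=18  'dcbcedaccadacdeadace'
  #27 SA[27]=6  'ddbbdcbaccaddcbcedaccadacdeadace'
  #28 SA[28]=17  'ddcbcedaccadacdeadace'
  #29 SA[29]=31  'deadace'
  #30 SA[30]=4  'deddbbdcbaccaddcbcedaccadacdeadace'
  #31 SA[31]=37  'e'
  #32 SA[32]=32  'eadace'
  #33 SA[33]=22  'edaccadacdeadace'
  #34 SA[34]=5  'eddbbdcbaccaddcbcedaccadacdeadace'
  #35 SA[35]=3  'ededdbbdcbaccaddcbcedaccadacdeadace'
  #36 SA[36]=2  'eededdbbdcbaccaddcbcedaccadacdeadace'
  #37 SA[37]=1  'eeededdbbdcbaccaddcbcedaccadacdeadace'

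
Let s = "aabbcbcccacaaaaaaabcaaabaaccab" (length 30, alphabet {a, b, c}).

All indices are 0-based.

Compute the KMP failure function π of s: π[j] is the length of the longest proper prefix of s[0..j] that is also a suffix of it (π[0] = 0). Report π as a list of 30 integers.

π[0] = 0
j=1 s[j]='a': π[1]=1 (border 'a')
j=2 s[j]='b': k: 1→0; π[2]=0 (border '')
j=3 s[j]='b': π[3]=0 (border '')
j=4 s[j]='c': π[4]=0 (border '')
j=5 s[j]='b': π[5]=0 (border '')
j=6 s[j]='c': π[6]=0 (border '')
j=7 s[j]='c': π[7]=0 (border '')
j=8 s[j]='c': π[8]=0 (border '')
j=9 s[j]='a': π[9]=1 (border 'a')
j=10 s[j]='c': k: 1→0; π[10]=0 (border '')
j=11 s[j]='a': π[11]=1 (border 'a')
j=12 s[j]='a': π[12]=2 (border 'aa')
j=13 s[j]='a': k: 2→1; π[13]=2 (border 'aa')
j=14 s[j]='a': k: 2→1; π[14]=2 (border 'aa')
j=15 s[j]='a': k: 2→1; π[15]=2 (border 'aa')
j=16 s[j]='a': k: 2→1; π[16]=2 (border 'aa')
j=17 s[j]='a': k: 2→1; π[17]=2 (border 'aa')
j=18 s[j]='b': π[18]=3 (border 'aab')
j=19 s[j]='c': k: 3→0; π[19]=0 (border '')
j=20 s[j]='a': π[20]=1 (border 'a')
j=21 s[j]='a': π[21]=2 (border 'aa')
j=22 s[j]='a': k: 2→1; π[22]=2 (border 'aa')
j=23 s[j]='b': π[23]=3 (border 'aab')
j=24 s[j]='a': k: 3→0; π[24]=1 (border 'a')
j=25 s[j]='a': π[25]=2 (border 'aa')
j=26 s[j]='c': k: 2→1→0; π[26]=0 (border '')
j=27 s[j]='c': π[27]=0 (border '')
j=28 s[j]='a': π[28]=1 (border 'a')
j=29 s[j]='b': k: 1→0; π[29]=0 (border '')

[0, 1, 0, 0, 0, 0, 0, 0, 0, 1, 0, 1, 2, 2, 2, 2, 2, 2, 3, 0, 1, 2, 2, 3, 1, 2, 0, 0, 1, 0]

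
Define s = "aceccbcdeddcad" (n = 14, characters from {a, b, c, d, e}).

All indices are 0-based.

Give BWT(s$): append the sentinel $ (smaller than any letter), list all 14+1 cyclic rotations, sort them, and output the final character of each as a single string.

rank  rotation         last
    0  $aceccbcdeddcad  d
    1  aceccbcdeddcad$  $
    2  ad$aceccbcdeddc  c
    3  bcdeddcad$acecc  c
    4  cad$aceccbcdedd  d
    5  cbcdeddcad$acec  c
    6  ccbcdeddcad$ace  e
    7  cdeddcad$aceccb  b
    8  ceccbcdeddcad$a  a
    9  d$aceccbcdeddca  a
   10  dcad$aceccbcded  d
   11  ddcad$aceccbcde  e
   12  deddcad$aceccbc  c
   13  eccbcdeddcad$ac  c
   14  eddcad$aceccbcd  d

d$ccdcebaadeccd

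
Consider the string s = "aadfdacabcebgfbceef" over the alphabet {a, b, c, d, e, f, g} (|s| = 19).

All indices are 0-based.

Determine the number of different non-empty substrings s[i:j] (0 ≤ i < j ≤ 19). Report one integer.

rank→(start, suffix):
  0 → (0, 'aadfdacabcebgfbceef')
  1 → (7, 'abcebgfbceef')
  2 → (5, 'acabcebgfbceef')
  3 → (1, 'adfdacabcebgfbceef')
  4 → (8, 'bcebgfbceef')
  5 → (14, 'bceef')
  6 → (11, 'bgfbceef')
  7 → (6, 'cabcebgfbceef')
  8 → (9, 'cebgfbceef')
  9 → (15, 'ceef')
  10 → (4, 'dacabcebgfbceef')
  11 → (2, 'dfdacabcebgfbceef')
  12 → (10, 'ebgfbceef')
  13 → (16, 'eef')
  14 → (17, 'ef')
  15 → (18, 'f')
  16 → (13, 'fbceef')
  17 → (3, 'fdacabcebgfbceef')
  18 → (12, 'gfbceef')

SA = [0, 7, 5, 1, 8, 14, 11, 6, 9, 15, 4, 2, 10, 16, 17, 18, 13, 3, 12]
[i] adj suffixes → lcp
  [1] 0/7 → 1 ('a')
  [2] 7/5 → 1 ('a')
  [3] 5/1 → 1 ('a')
  [4] 1/8 → 0 ('')
  [5] 8/14 → 3 ('bce')
  [6] 14/11 → 1 ('b')
  [7] 11/6 → 0 ('')
  [8] 6/9 → 1 ('c')
  [9] 9/15 → 2 ('ce')
  [10] 15/4 → 0 ('')
  [11] 4/2 → 1 ('d')
  [12] 2/10 → 0 ('')
  [13] 10/16 → 1 ('e')
  [14] 16/17 → 1 ('e')
  [15] 17/18 → 0 ('')
  [16] 18/13 → 1 ('f')
  [17] 13/3 → 1 ('f')
  [18] 3/12 → 0 ('')

n(n+1)/2 = 19·20/2 = 190
Σ LCP = 0 + 1 + 1 + 1 + 0 + 3 + 1 + 0 + 1 + 2 + 0 + 1 + 0 + 1 + 1 + 0 + 1 + 1 + 0 = 15
distinct = 190 − 15 = 175

175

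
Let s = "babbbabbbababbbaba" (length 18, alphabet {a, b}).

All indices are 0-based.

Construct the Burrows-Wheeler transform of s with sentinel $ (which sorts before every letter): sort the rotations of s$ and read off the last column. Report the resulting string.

abbbbbbabbab$bbbaaa

rank  rotation             last
    0  $babbbabbbababbbaba  a
    1  a$babbbabbbababbbab  b
    2  aba$babbbabbbababbb  b
    3  ababbbaba$babbbabbb  b
    4  abbbaba$babbbabbbab  b
    5  abbbababbbaba$babbb  b
    6  abbbabbbababbbaba$b  b
    7  ba$babbbabbbababbba  a
    8  baba$babbbabbbababb  b
    9  bababbbaba$babbbabb  b
   10  babbbaba$babbbabbba  a
   11  babbbababbbaba$babb  b
   12  babbbabbbababbbaba$  $
   13  bbaba$babbbabbbabab  b
   14  bbababbbaba$babbbab  b
   15  bbabbbababbbaba$bab  b
   16  bbbaba$babbbabbbaba  a
   17  bbbababbbaba$babbba  a
   18  bbbabbbababbbaba$ba  a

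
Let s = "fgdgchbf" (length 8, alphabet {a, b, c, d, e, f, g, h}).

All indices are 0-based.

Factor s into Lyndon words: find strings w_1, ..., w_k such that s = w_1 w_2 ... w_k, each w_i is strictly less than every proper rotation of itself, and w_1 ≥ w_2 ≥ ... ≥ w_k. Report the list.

emit factor 1: 'fg' (i=0, period=2)
emit factor 2: 'dg' (i=2, period=2)
emit factor 3: 'ch' (i=4, period=2)
emit factor 4: 'bf' (i=6, period=2)

["fg", "dg", "ch", "bf"]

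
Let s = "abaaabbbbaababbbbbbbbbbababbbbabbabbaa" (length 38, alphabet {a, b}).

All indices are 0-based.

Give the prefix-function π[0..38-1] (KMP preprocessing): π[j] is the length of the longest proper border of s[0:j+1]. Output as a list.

π[0] = 0
j=1 s[j]='b': π[1]=0 (border '')
j=2 s[j]='a': π[2]=1 (border 'a')
j=3 s[j]='a': k: 1→0; π[3]=1 (border 'a')
j=4 s[j]='a': k: 1→0; π[4]=1 (border 'a')
j=5 s[j]='b': π[5]=2 (border 'ab')
j=6 s[j]='b': k: 2→0; π[6]=0 (border '')
j=7 s[j]='b': π[7]=0 (border '')
j=8 s[j]='b': π[8]=0 (border '')
j=9 s[j]='a': π[9]=1 (border 'a')
j=10 s[j]='a': k: 1→0; π[10]=1 (border 'a')
j=11 s[j]='b': π[11]=2 (border 'ab')
j=12 s[j]='a': π[12]=3 (border 'aba')
j=13 s[j]='b': k: 3→1; π[13]=2 (border 'ab')
j=14 s[j]='b': k: 2→0; π[14]=0 (border '')
j=15 s[j]='b': π[15]=0 (border '')
j=16 s[j]='b': π[16]=0 (border '')
j=17 s[j]='b': π[17]=0 (border '')
j=18 s[j]='b': π[18]=0 (border '')
j=19 s[j]='b': π[19]=0 (border '')
j=20 s[j]='b': π[20]=0 (border '')
j=21 s[j]='b': π[21]=0 (border '')
j=22 s[j]='b': π[22]=0 (border '')
j=23 s[j]='a': π[23]=1 (border 'a')
j=24 s[j]='b': π[24]=2 (border 'ab')
j=25 s[j]='a': π[25]=3 (border 'aba')
j=26 s[j]='b': k: 3→1; π[26]=2 (border 'ab')
j=27 s[j]='b': k: 2→0; π[27]=0 (border '')
j=28 s[j]='b': π[28]=0 (border '')
j=29 s[j]='b': π[29]=0 (border '')
j=30 s[j]='a': π[30]=1 (border 'a')
j=31 s[j]='b': π[31]=2 (border 'ab')
j=32 s[j]='b': k: 2→0; π[32]=0 (border '')
j=33 s[j]='a': π[33]=1 (border 'a')
j=34 s[j]='b': π[34]=2 (border 'ab')
j=35 s[j]='b': k: 2→0; π[35]=0 (border '')
j=36 s[j]='a': π[36]=1 (border 'a')
j=37 s[j]='a': k: 1→0; π[37]=1 (border 'a')

[0, 0, 1, 1, 1, 2, 0, 0, 0, 1, 1, 2, 3, 2, 0, 0, 0, 0, 0, 0, 0, 0, 0, 1, 2, 3, 2, 0, 0, 0, 1, 2, 0, 1, 2, 0, 1, 1]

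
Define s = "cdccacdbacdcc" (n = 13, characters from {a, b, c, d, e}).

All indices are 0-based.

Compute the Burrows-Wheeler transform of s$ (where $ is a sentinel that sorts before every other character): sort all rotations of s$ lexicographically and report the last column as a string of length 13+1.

ccbdccddaa$ccc

rank  rotation        last
    0  $cdccacdbacdcc  c
    1  acdbacdcc$cdcc  c
    2  acdcc$cdccacdb  b
    3  bacdcc$cdccacd  d
    4  c$cdccacdbacdc  c
    5  cacdbacdcc$cdc  c
    6  cc$cdccacdbacd  d
    7  ccacdbacdcc$cd  d
    8  cdbacdcc$cdcca  a
    9  cdcc$cdccacdba  a
   10  cdccacdbacdcc$  $
   11  dbacdcc$cdccac  c
   12  dcc$cdccacdbac  c
   13  dccacdbacdcc$c  c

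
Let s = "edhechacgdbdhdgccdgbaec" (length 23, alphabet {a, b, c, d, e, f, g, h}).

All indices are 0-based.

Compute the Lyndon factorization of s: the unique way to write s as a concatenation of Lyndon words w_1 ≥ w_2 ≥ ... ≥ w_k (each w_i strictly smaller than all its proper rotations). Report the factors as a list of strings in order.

["e", "dhe", "ch", "acgdbdhdgccdgbaec"]

emit factor 1: 'e' (i=0, period=1)
emit factor 2: 'dhe' (i=1, period=3)
emit factor 3: 'ch' (i=4, period=2)
emit factor 4: 'acgdbdhdgccdgbaec' (i=6, period=17)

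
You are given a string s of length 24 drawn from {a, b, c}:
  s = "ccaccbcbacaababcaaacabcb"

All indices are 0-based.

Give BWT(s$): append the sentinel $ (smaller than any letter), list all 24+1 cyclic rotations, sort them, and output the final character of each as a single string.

rank  rotation                   last
    0  $ccaccbcbacaababcaaacabcb  b
    1  aaacabcb$ccaccbcbacaababc  c
    2  aababcaaacabcb$ccaccbcbac  c
    3  aacabcb$ccaccbcbacaababca  a
    4  ababcaaacabcb$ccaccbcbaca  a
    5  abcaaacabcb$ccaccbcbacaab  b
    6  abcb$ccaccbcbacaababcaaac  c
    7  acaababcaaacabcb$ccaccbcb  b
    8  acabcb$ccaccbcbacaababcaa  a
    9  accbcbacaababcaaacabcb$cc  c
   10  b$ccaccbcbacaababcaaacabc  c
   11  babcaaacabcb$ccaccbcbacaa  a
   12  bacaababcaaacabcb$ccaccbc  c
   13  bcaaacabcb$ccaccbcbacaaba  a
   14  bcb$ccaccbcbacaababcaaaca  a
   15  bcbacaababcaaacabcb$ccacc  c
   16  caaacabcb$ccaccbcbacaabab  b
   17  caababcaaacabcb$ccaccbcba  a
   18  cabcb$ccaccbcbacaababcaaa  a
   19  caccbcbacaababcaaacabcb$c  c
   20  cb$ccaccbcbacaababcaaacab  b
   21  cbacaababcaaacabcb$ccaccb  b
   22  cbcbacaababcaaacabcb$ccac  c
   23  ccaccbcbacaababcaaacabcb$  $
   24  ccbcbacaababcaaacabcb$cca  a

bccaabcbaccacaacbaacbbc$a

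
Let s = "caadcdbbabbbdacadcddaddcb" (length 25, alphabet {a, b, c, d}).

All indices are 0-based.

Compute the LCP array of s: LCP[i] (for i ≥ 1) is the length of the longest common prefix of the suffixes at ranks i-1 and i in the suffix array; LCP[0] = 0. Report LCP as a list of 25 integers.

[0, 1, 1, 1, 4, 2, 0, 1, 1, 2, 2, 1, 0, 2, 1, 1, 2, 0, 2, 1, 1, 2, 3, 1, 2]

rank→(start, suffix):
  0 → (1, 'aadcdbbabbbdacadcddaddcb')
  1 → (8, 'abbbdacadcddaddcb')
  2 → (13, 'acadcddaddcb')
  3 → (2, 'adcdbbabbbdacadcddaddcb')
  4 → (15, 'adcddaddcb')
  5 → (20, 'addcb')
  6 → (24, 'b')
  7 → (7, 'babbbdacadcddaddcb')
  8 → (6, 'bbabbbdacadcddaddcb')
  9 → (9, 'bbbdacadcddaddcb')
  10 → (10, 'bbdacadcddaddcb')
  11 → (11, 'bdacadcddaddcb')
  12 → (0, 'caadcdbbabbbdacadcddaddcb')
  13 → (14, 'cadcddaddcb')
  14 → (23, 'cb')
  15 → (4, 'cdbbabbbdacadcddaddcb')
  16 → (17, 'cddaddcb')
  17 → (12, 'dacadcddaddcb')
  18 → (19, 'daddcb')
  19 → (5, 'dbbabbbdacadcddaddcb')
  20 → (22, 'dcb')
  21 → (3, 'dcdbbabbbdacadcddaddcb')
  22 → (16, 'dcddaddcb')
  23 → (18, 'ddaddcb')
  24 → (21, 'ddcb')

SA = [1, 8, 13, 2, 15, 20, 24, 7, 6, 9, 10, 11, 0, 14, 23, 4, 17, 12, 19, 5, 22, 3, 16, 18, 21]
i: (SA[i-1],SA[i]) lcp shared
  1: (1,8) 1 'a'
  2: (8,13) 1 'a'
  3: (13,2) 1 'a'
  4: (2,15) 4 'adcd'
  5: (15,20) 2 'ad'
  6: (20,24) 0 ''
  7: (24,7) 1 'b'
  8: (7,6) 1 'b'
  9: (6,9) 2 'bb'
  10: (9,10) 2 'bb'
  11: (10,11) 1 'b'
  12: (11,0) 0 ''
  13: (0,14) 2 'ca'
  14: (14,23) 1 'c'
  15: (23,4) 1 'c'
  16: (4,17) 2 'cd'
  17: (17,12) 0 ''
  18: (12,19) 2 'da'
  19: (19,5) 1 'd'
  20: (5,22) 1 'd'
  21: (22,3) 2 'dc'
  22: (3,16) 3 'dcd'
  23: (16,18) 1 'd'
  24: (18,21) 2 'dd'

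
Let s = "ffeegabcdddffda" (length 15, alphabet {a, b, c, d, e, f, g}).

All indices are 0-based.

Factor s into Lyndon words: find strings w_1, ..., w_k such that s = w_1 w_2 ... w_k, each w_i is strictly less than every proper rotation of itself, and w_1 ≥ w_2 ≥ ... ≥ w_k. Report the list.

emit factor 1: 'f' (i=0, period=1)
emit factor 2: 'f' (i=1, period=1)
emit factor 3: 'eeg' (i=2, period=3)
emit factor 4: 'abcdddffd' (i=5, period=9)
emit factor 5: 'a' (i=14, period=1)

["f", "f", "eeg", "abcdddffd", "a"]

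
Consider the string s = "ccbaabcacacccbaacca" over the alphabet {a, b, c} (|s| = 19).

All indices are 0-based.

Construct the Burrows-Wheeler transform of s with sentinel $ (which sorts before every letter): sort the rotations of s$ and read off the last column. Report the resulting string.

acbbacacccacbacca$ca

rank  rotation              last
    0  $ccbaabcacacccbaacca  a
    1  a$ccbaabcacacccbaacc  c
    2  aabcacacccbaacca$ccb  b
    3  aacca$ccbaabcacacccb  b
    4  abcacacccbaacca$ccba  a
    5  acacccbaacca$ccbaabc  c
    6  acca$ccbaabcacacccba  a
    7  acccbaacca$ccbaabcac  c
    8  baabcacacccbaacca$cc  c
    9  baacca$ccbaabcacaccc  c
   10  bcacacccbaacca$ccbaa  a
   11  ca$ccbaabcacacccbaac  c
   12  cacacccbaacca$ccbaab  b
   13  cacccbaacca$ccbaabca  a
   14  cbaabcacacccbaacca$c  c
   15  cbaacca$ccbaabcacacc  c
   16  cca$ccbaabcacacccbaa  a
   17  ccbaabcacacccbaacca$  $
   18  ccbaacca$ccbaabcacac  c
   19  cccbaacca$ccbaabcaca  a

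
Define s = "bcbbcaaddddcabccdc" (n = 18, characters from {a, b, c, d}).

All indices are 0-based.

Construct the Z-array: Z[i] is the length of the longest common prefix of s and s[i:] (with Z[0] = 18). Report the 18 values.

[18, 0, 1, 2, 0, 0, 0, 0, 0, 0, 0, 0, 0, 2, 0, 0, 0, 0]

Z[0]=18
i=1: i≥r, start 0; Z[1]=0
i=2: i≥r, start 0; Z[2]=1 scan→box=[2,3)
i=3: i≥r, start 0; Z[3]=2 scan→box=[3,5)
i=4: min(r-i=1, Z[1]=0)=0; Z[4]=0
i=5: i≥r, start 0; Z[5]=0
i=6: i≥r, start 0; Z[6]=0
i=7: i≥r, start 0; Z[7]=0
i=8: i≥r, start 0; Z[8]=0
i=9: i≥r, start 0; Z[9]=0
i=10: i≥r, start 0; Z[10]=0
i=11: i≥r, start 0; Z[11]=0
i=12: i≥r, start 0; Z[12]=0
i=13: i≥r, start 0; Z[13]=2 scan→box=[13,15)
i=14: min(r-i=1, Z[1]=0)=0; Z[14]=0
i=15: i≥r, start 0; Z[15]=0
i=16: i≥r, start 0; Z[16]=0
i=17: i≥r, start 0; Z[17]=0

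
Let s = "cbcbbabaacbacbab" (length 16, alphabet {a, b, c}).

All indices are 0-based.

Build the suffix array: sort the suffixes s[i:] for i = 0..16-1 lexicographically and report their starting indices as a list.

rank | idx | suffix
   0 |   7 | aacbacbab
   1 |  14 | ab
   2 |   5 | abaacbacbab
   3 |  11 | acbab
   4 |   8 | acbacbab
   5 |  15 | b
   6 |   6 | baacbacbab
   7 |  13 | bab
   8 |   4 | babaacbacbab
   9 |  10 | bacbab
  10 |   3 | bbabaacbacbab
  11 |   1 | bcbbabaacbacbab
  12 |  12 | cbab
  13 |   9 | cbacbab
  14 |   2 | cbbabaacbacbab
  15 |   0 | cbcbbabaacbacbab

[7, 14, 5, 11, 8, 15, 6, 13, 4, 10, 3, 1, 12, 9, 2, 0]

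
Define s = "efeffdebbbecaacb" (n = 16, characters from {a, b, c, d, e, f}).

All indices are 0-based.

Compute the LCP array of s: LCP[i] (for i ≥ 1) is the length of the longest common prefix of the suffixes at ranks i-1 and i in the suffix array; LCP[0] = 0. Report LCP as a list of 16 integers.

rank | idx | suffix
   0 |  12 | aacb
   1 |  13 | acb
   2 |  15 | b
   3 |   7 | bbbecaacb
   4 |   8 | bbecaacb
   5 |   9 | becaacb
   6 |  11 | caacb
   7 |  14 | cb
   8 |   5 | debbbecaacb
   9 |   6 | ebbbecaacb
  10 |  10 | ecaacb
  11 |   0 | efeffdebbbecaacb
  12 |   2 | effdebbbecaacb
  13 |   4 | fdebbbecaacb
  14 |   1 | feffdebbbecaacb
  15 |   3 | ffdebbbecaacb

SA = [12, 13, 15, 7, 8, 9, 11, 14, 5, 6, 10, 0, 2, 4, 1, 3]
[i] adj suffixes → lcp
  [1] 12/13 → 1 ('a')
  [2] 13/15 → 0 ('')
  [3] 15/7 → 1 ('b')
  [4] 7/8 → 2 ('bb')
  [5] 8/9 → 1 ('b')
  [6] 9/11 → 0 ('')
  [7] 11/14 → 1 ('c')
  [8] 14/5 → 0 ('')
  [9] 5/6 → 0 ('')
  [10] 6/10 → 1 ('e')
  [11] 10/0 → 1 ('e')
  [12] 0/2 → 2 ('ef')
  [13] 2/4 → 0 ('')
  [14] 4/1 → 1 ('f')
  [15] 1/3 → 1 ('f')

[0, 1, 0, 1, 2, 1, 0, 1, 0, 0, 1, 1, 2, 0, 1, 1]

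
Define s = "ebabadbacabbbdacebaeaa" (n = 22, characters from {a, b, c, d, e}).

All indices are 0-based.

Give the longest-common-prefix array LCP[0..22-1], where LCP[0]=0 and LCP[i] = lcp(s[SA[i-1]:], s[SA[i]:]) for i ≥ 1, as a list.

[0, 1, 1, 2, 1, 2, 1, 1, 0, 2, 2, 2, 1, 2, 1, 0, 1, 0, 1, 0, 1, 3]

rank→(start, suffix):
  0 → (21, 'a')
  1 → (20, 'aa')
  2 → (2, 'abadbacabbbdacebaeaa')
  3 → (9, 'abbbdacebaeaa')
  4 → (7, 'acabbbdacebaeaa')
  5 → (14, 'acebaeaa')
  6 → (4, 'adbacabbbdacebaeaa')
  7 → (18, 'aeaa')
  8 → (1, 'babadbacabbbdacebaeaa')
  9 → (6, 'bacabbbdacebaeaa')
  10 → (3, 'badbacabbbdacebaeaa')
  11 → (17, 'baeaa')
  12 → (10, 'bbbdacebaeaa')
  13 → (11, 'bbdacebaeaa')
  14 → (12, 'bdacebaeaa')
  15 → (8, 'cabbbdacebaeaa')
  16 → (15, 'cebaeaa')
  17 → (13, 'dacebaeaa')
  18 → (5, 'dbacabbbdacebaeaa')
  19 → (19, 'eaa')
  20 → (0, 'ebabadbacabbbdacebaeaa')
  21 → (16, 'ebaeaa')

SA = [21, 20, 2, 9, 7, 14, 4, 18, 1, 6, 3, 17, 10, 11, 12, 8, 15, 13, 5, 19, 0, 16]
i: (SA[i-1],SA[i]) lcp shared
  1: (21,20) 1 'a'
  2: (20,2) 1 'a'
  3: (2,9) 2 'ab'
  4: (9,7) 1 'a'
  5: (7,14) 2 'ac'
  6: (14,4) 1 'a'
  7: (4,18) 1 'a'
  8: (18,1) 0 ''
  9: (1,6) 2 'ba'
  10: (6,3) 2 'ba'
  11: (3,17) 2 'ba'
  12: (17,10) 1 'b'
  13: (10,11) 2 'bb'
  14: (11,12) 1 'b'
  15: (12,8) 0 ''
  16: (8,15) 1 'c'
  17: (15,13) 0 ''
  18: (13,5) 1 'd'
  19: (5,19) 0 ''
  20: (19,0) 1 'e'
  21: (0,16) 3 'eba'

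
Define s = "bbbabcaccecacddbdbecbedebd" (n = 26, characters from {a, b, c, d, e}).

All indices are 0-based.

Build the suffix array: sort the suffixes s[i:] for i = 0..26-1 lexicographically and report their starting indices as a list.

[3, 6, 11, 2, 1, 0, 4, 24, 15, 17, 20, 5, 10, 19, 7, 12, 8, 25, 14, 16, 13, 22, 23, 9, 18, 21]

sorted suffixes:
  #0 SA[0]=3  'abcaccecacddbdbecbedebd'
  #1 SA[1]=6  'accecacddbdbecbedebd'
  #2 SA[2]=11  'acddbdbecbedebd'
  #3 SA[3]=2  'babcaccecacddbdbecbedebd'
  #4 SA[4]=1  'bbabcaccecacddbdbecbedebd'
  #5 SA[5]=0  'bbbabcaccecacddbdbecbedebd'
  #6 SA[6]=4  'bcaccecacddbdbecbedebd'
  #7 SA[7]=24  'bd'
  #8 SA[8]=15  'bdbecbedebd'
  #9 SA[9]=17  'becbedebd'
  #10 SA[10]=20  'bedebd'
  #11 SA[11]=5  'caccecacddbdbecbedebd'
  #12 SA[12]=10  'cacddbdbecbedebd'
  #13 SA[13]=19  'cbedebd'
  #14 SA[14]=7  'ccecacddbdbecbedebd'
  #15 SA[15]=12  'cddbdbecbedebd'
  #16 SA[16]=8  'cecacddbdbecbedebd'
  #17 SA[17]=25  'd'
  #18 SA[18]=14  'dbdbecbedebd'
  #19 SA[19]=16  'dbecbedebd'
  #20 SA[20]=13  'ddbdbecbedebd'
  #21 SA[21]=22  'debd'
  #22 SA[22]=23  'ebd'
  #23 SA[23]=9  'ecacddbdbecbedebd'
  #24 SA[24]=18  'ecbedebd'
  #25 SA[25]=21  'edebd'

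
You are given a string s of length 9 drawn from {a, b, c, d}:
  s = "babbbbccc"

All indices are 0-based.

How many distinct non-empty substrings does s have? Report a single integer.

sorted suffixes:
  #0 SA[0]=1  'abbbbccc'
  #1 SA[1]=0  'babbbbccc'
  #2 SA[2]=2  'bbbbccc'
  #3 SA[3]=3  'bbbccc'
  #4 SA[4]=4  'bbccc'
  #5 SA[5]=5  'bccc'
  #6 SA[6]=8  'c'
  #7 SA[7]=7  'cc'
  #8 SA[8]=6  'ccc'

SA = [1, 0, 2, 3, 4, 5, 8, 7, 6]
[i] adj suffixes → lcp
  [1] 1/0 → 0 ('')
  [2] 0/2 → 1 ('b')
  [3] 2/3 → 3 ('bbb')
  [4] 3/4 → 2 ('bb')
  [5] 4/5 → 1 ('b')
  [6] 5/8 → 0 ('')
  [7] 8/7 → 1 ('c')
  [8] 7/6 → 2 ('cc')

n(n+1)/2 = 9·10/2 = 45
Σ LCP = 0 + 0 + 1 + 3 + 2 + 1 + 0 + 1 + 2 = 10
distinct = 45 − 10 = 35

35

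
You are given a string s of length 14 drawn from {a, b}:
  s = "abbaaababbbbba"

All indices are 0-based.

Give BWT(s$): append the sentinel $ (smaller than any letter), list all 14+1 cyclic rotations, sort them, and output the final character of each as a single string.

rank  rotation         last
    0  $abbaaababbbbba  a
    1  a$abbaaababbbbb  b
    2  aaababbbbba$abb  b
    3  aababbbbba$abba  a
    4  ababbbbba$abbaa  a
    5  abbaaababbbbba$  $
    6  abbbbba$abbaaab  b
    7  ba$abbaaababbbb  b
    8  baaababbbbba$ab  b
    9  babbbbba$abbaaa  a
   10  bba$abbaaababbb  b
   11  bbaaababbbbba$a  a
   12  bbba$abbaaababb  b
   13  bbbba$abbaaabab  b
   14  bbbbba$abbaaaba  a

abbaa$bbbababba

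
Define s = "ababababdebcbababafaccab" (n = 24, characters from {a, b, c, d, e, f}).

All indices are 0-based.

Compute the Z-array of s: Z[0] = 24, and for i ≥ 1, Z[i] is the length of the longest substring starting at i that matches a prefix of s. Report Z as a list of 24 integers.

Z[0]=24
i=1: outside box; Z[1]=0
i=2: outside box; Z[2]=6 extend→box=[2,8)
i=3: min(r-i=5, Z[1]=0)=0; Z[3]=0
i=4: min(r-i=4, Z[2]=6)=4; Z[4]=4
i=5: min(r-i=3, Z[3]=0)=0; Z[5]=0
i=6: min(r-i=2, Z[4]=4)=2; Z[6]=2
i=7: min(r-i=1, Z[5]=0)=0; Z[7]=0
i=8: outside box; Z[8]=0
i=9: outside box; Z[9]=0
i=10: outside box; Z[10]=0
i=11: outside box; Z[11]=0
i=12: outside box; Z[12]=0
i=13: outside box; Z[13]=5 extend→box=[13,18)
i=14: min(r-i=4, Z[1]=0)=0; Z[14]=0
i=15: min(r-i=3, Z[2]=6)=3; Z[15]=3
i=16: min(r-i=2, Z[3]=0)=0; Z[16]=0
i=17: min(r-i=1, Z[4]=4)=1; Z[17]=1
i=18: outside box; Z[18]=0
i=19: outside box; Z[19]=1 extend→box=[19,20)
i=20: outside box; Z[20]=0
i=21: outside box; Z[21]=0
i=22: outside box; Z[22]=2 extend→box=[22,24)
i=23: min(r-i=1, Z[1]=0)=0; Z[23]=0

[24, 0, 6, 0, 4, 0, 2, 0, 0, 0, 0, 0, 0, 5, 0, 3, 0, 1, 0, 1, 0, 0, 2, 0]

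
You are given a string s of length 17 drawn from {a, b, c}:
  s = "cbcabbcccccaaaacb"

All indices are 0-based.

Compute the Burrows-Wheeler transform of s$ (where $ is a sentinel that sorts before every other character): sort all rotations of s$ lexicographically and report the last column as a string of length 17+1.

rank  rotation            last
    0  $cbcabbcccccaaaacb  b
    1  aaaacb$cbcabbccccc  c
    2  aaacb$cbcabbccccca  a
    3  aacb$cbcabbcccccaa  a
    4  abbcccccaaaacb$cbc  c
    5  acb$cbcabbcccccaaa  a
    6  b$cbcabbcccccaaaac  c
    7  bbcccccaaaacb$cbca  a
    8  bcabbcccccaaaacb$c  c
    9  bcccccaaaacb$cbcab  b
   10  caaaacb$cbcabbcccc  c
   11  cabbcccccaaaacb$cb  b
   12  cb$cbcabbcccccaaaa  a
   13  cbcabbcccccaaaacb$  $
   14  ccaaaacb$cbcabbccc  c
   15  cccaaaacb$cbcabbcc  c
   16  ccccaaaacb$cbcabbc  c
   17  cccccaaaacb$cbcabb  b

bcaacacacbcba$cccb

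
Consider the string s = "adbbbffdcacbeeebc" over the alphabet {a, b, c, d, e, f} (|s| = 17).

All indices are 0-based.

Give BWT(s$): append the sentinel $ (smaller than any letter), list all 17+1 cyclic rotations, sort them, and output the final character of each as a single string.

rank  rotation            last
    0  $adbbbffdcacbeeebc  c
    1  acbeeebc$adbbbffdc  c
    2  adbbbffdcacbeeebc$  $
    3  bbbffdcacbeeebc$ad  d
    4  bbffdcacbeeebc$adb  b
    5  bc$adbbbffdcacbeee  e
    6  beeebc$adbbbffdcac  c
    7  bffdcacbeeebc$adbb  b
    8  c$adbbbffdcacbeeeb  b
    9  cacbeeebc$adbbbffd  d
   10  cbeeebc$adbbbffdca  a
   11  dbbbffdcacbeeebc$a  a
   12  dcacbeeebc$adbbbff  f
   13  ebc$adbbbffdcacbee  e
   14  eebc$adbbbffdcacbe  e
   15  eeebc$adbbbffdcacb  b
   16  fdcacbeeebc$adbbbf  f
   17  ffdcacbeeebc$adbbb  b

cc$dbecbbdaafeebfb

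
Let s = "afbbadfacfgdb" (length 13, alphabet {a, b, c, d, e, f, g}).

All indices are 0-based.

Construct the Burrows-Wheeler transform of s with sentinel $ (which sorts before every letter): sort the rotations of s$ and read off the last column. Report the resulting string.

rank  rotation        last
    0  $afbbadfacfgdb  b
    1  acfgdb$afbbadf  f
    2  adfacfgdb$afbb  b
    3  afbbadfacfgdb$  $
    4  b$afbbadfacfgd  d
    5  badfacfgdb$afb  b
    6  bbadfacfgdb$af  f
    7  cfgdb$afbbadfa  a
    8  db$afbbadfacfg  g
    9  dfacfgdb$afbba  a
   10  facfgdb$afbbad  d
   11  fbbadfacfgdb$a  a
   12  fgdb$afbbadfac  c
   13  gdb$afbbadfacf  f

bfb$dbfagadacf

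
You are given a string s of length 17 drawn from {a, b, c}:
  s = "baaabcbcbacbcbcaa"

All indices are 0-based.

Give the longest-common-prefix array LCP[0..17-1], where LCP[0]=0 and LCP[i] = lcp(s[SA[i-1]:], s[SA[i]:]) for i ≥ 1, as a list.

rank | idx | suffix
   0 |  16 | a
   1 |  15 | aa
   2 |   1 | aaabcbcbacbcbcaa
   3 |   2 | aabcbcbacbcbcaa
   4 |   3 | abcbcbacbcbcaa
   5 |   9 | acbcbcaa
   6 |   0 | baaabcbcbacbcbcaa
   7 |   8 | bacbcbcaa
   8 |  13 | bcaa
   9 |   6 | bcbacbcbcaa
  10 |  11 | bcbcaa
  11 |   4 | bcbcbacbcbcaa
  12 |  14 | caa
  13 |   7 | cbacbcbcaa
  14 |  12 | cbcaa
  15 |   5 | cbcbacbcbcaa
  16 |  10 | cbcbcaa

SA = [16, 15, 1, 2, 3, 9, 0, 8, 13, 6, 11, 4, 14, 7, 12, 5, 10]
[i] adj suffixes → lcp
  [1] 16/15 → 1 ('a')
  [2] 15/1 → 2 ('aa')
  [3] 1/2 → 2 ('aa')
  [4] 2/3 → 1 ('a')
  [5] 3/9 → 1 ('a')
  [6] 9/0 → 0 ('')
  [7] 0/8 → 2 ('ba')
  [8] 8/13 → 1 ('b')
  [9] 13/6 → 2 ('bc')
  [10] 6/11 → 3 ('bcb')
  [11] 11/4 → 4 ('bcbc')
  [12] 4/14 → 0 ('')
  [13] 14/7 → 1 ('c')
  [14] 7/12 → 2 ('cb')
  [15] 12/5 → 3 ('cbc')
  [16] 5/10 → 4 ('cbcb')

[0, 1, 2, 2, 1, 1, 0, 2, 1, 2, 3, 4, 0, 1, 2, 3, 4]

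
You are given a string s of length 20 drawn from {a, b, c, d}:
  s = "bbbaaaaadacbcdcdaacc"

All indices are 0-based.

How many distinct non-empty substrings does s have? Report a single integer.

183

rank | idx | suffix
   0 |   3 | aaaaadacbcdcdaacc
   1 |   4 | aaaadacbcdcdaacc
   2 |   5 | aaadacbcdcdaacc
   3 |  16 | aacc
   4 |   6 | aadacbcdcdaacc
   5 |   9 | acbcdcdaacc
   6 |  17 | acc
   7 |   7 | adacbcdcdaacc
   8 |   2 | baaaaadacbcdcdaacc
   9 |   1 | bbaaaaadacbcdcdaacc
  10 |   0 | bbbaaaaadacbcdcdaacc
  11 |  11 | bcdcdaacc
  12 |  19 | c
  13 |  10 | cbcdcdaacc
  14 |  18 | cc
  15 |  14 | cdaacc
  16 |  12 | cdcdaacc
  17 |  15 | daacc
  18 |   8 | dacbcdcdaacc
  19 |  13 | dcdaacc

SA = [3, 4, 5, 16, 6, 9, 17, 7, 2, 1, 0, 11, 19, 10, 18, 14, 12, 15, 8, 13]
i: (SA[i-1],SA[i]) lcp shared
  1: (3,4) 4 'aaaa'
  2: (4,5) 3 'aaa'
  3: (5,16) 2 'aa'
  4: (16,6) 2 'aa'
  5: (6,9) 1 'a'
  6: (9,17) 2 'ac'
  7: (17,7) 1 'a'
  8: (7,2) 0 ''
  9: (2,1) 1 'b'
  10: (1,0) 2 'bb'
  11: (0,11) 1 'b'
  12: (11,19) 0 ''
  13: (19,10) 1 'c'
  14: (10,18) 1 'c'
  15: (18,14) 1 'c'
  16: (14,12) 2 'cd'
  17: (12,15) 0 ''
  18: (15,8) 2 'da'
  19: (8,13) 1 'd'

n(n+1)/2 = 20·21/2 = 210
Σ LCP = 0 + 4 + 3 + 2 + 2 + 1 + 2 + 1 + 0 + 1 + 2 + 1 + 0 + 1 + 1 + 1 + 2 + 0 + 2 + 1 = 27
distinct = 210 − 27 = 183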